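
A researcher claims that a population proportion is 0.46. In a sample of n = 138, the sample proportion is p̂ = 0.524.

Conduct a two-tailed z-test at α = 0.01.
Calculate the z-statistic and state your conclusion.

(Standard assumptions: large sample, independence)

Answer: z = 1.5085, fail to reject H₀

Derivation:
H₀: p = 0.46, H₁: p ≠ 0.46
Standard error: SE = √(p₀(1-p₀)/n) = √(0.46×0.54/138) = 0.042426
z-statistic: z = (p̂ - p₀)/SE = (0.524 - 0.46)/0.042426 = 1.5085
Critical value: z_0.005 = ±2.576
p-value = 0.1314
Decision: fail to reject H₀ at α = 0.01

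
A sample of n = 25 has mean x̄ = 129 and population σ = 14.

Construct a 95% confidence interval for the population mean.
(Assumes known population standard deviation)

Answer: (123.5120, 134.4880)

Derivation:
Confidence level: 95%, α = 0.05
z_0.025 = 1.960
SE = σ/√n = 14/√25 = 2.8000
Margin of error = 1.960 × 2.8000 = 5.4880
CI: x̄ ± margin = 129 ± 5.4880
CI: (123.5120, 134.4880)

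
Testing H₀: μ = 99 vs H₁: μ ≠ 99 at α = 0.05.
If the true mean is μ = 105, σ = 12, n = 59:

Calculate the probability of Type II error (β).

Answer: β ≈ 0.0300

Derivation:
SE = σ/√n = 12/√59 = 1.5623
Critical values: μ₀ ± z_0.025×SE = 99 ± 1.960×1.5623
Acceptance region: (95.9379, 102.0621)
Under H₁ (μ = 105): z_high = (102.0621 - 105)/1.5623 = -1.8805, z_low = (95.9379 - 105)/1.5623 = -5.8005
β = P(not reject | H₁) = Φ(-1.8805) - Φ(-5.8005) ≈ 0.0300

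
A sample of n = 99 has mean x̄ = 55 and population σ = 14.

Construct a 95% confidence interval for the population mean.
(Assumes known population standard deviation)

Confidence level: 95%, α = 0.05
z_0.025 = 1.960
SE = σ/√n = 14/√99 = 1.4071
Margin of error = 1.960 × 1.4071 = 2.7579
CI: x̄ ± margin = 55 ± 2.7579
CI: (52.2421, 57.7579)

Answer: (52.2421, 57.7579)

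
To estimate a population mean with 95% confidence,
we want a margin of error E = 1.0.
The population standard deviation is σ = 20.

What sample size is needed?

Answer: n = 1537

Derivation:
z_0.025 = 1.960
n = (z×σ/E)² = (1.960×20/1.0)²
n = 1536.6400
Round up: n = 1537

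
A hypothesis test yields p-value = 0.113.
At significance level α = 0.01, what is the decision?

Answer: fail to reject H₀

Derivation:
Compare p-value to α:
0.113 ≥ 0.01
Decision: fail to reject H₀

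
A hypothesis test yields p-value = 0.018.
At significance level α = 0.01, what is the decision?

Answer: fail to reject H₀

Derivation:
Compare p-value to α:
0.018 ≥ 0.01
Decision: fail to reject H₀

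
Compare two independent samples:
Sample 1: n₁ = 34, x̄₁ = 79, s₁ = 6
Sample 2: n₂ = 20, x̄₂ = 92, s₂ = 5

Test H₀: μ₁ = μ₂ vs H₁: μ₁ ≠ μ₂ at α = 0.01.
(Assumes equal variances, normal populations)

Answer: t = -8.1576, reject H₀

Derivation:
Pooled variance: s²_p = [33×6² + 19×5²]/(52) = 31.9808
s_p = 5.6552
SE = s_p×√(1/n₁ + 1/n₂) = 5.6552×√(1/34 + 1/20) = 1.5936
t = (x̄₁ - x̄₂)/SE = (79 - 92)/1.5936 = -8.1576
df = 52, t-critical = ±2.674
Decision: reject H₀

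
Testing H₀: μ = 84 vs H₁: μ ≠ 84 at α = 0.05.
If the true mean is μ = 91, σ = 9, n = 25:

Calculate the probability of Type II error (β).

Answer: β ≈ 0.0269

Derivation:
SE = σ/√n = 9/√25 = 1.8000
Critical values: μ₀ ± z_0.025×SE = 84 ± 1.960×1.8000
Acceptance region: (80.4720, 87.5280)
Under H₁ (μ = 91): z_high = (87.5280 - 91)/1.8000 = -1.9289, z_low = (80.4720 - 91)/1.8000 = -5.8489
β = P(not reject | H₁) = Φ(-1.9289) - Φ(-5.8489) ≈ 0.0269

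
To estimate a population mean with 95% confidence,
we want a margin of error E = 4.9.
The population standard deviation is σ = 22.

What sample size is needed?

z_0.025 = 1.960
n = (z×σ/E)² = (1.960×22/4.9)²
n = 77.4400
Round up: n = 78

Answer: n = 78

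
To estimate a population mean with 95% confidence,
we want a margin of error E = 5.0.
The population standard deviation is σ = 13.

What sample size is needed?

z_0.025 = 1.960
n = (z×σ/E)² = (1.960×13/5.0)²
n = 25.9692
Round up: n = 26

Answer: n = 26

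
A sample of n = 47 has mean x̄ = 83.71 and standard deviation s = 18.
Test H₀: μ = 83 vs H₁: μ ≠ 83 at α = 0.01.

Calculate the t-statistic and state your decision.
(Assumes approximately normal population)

Answer: t = 0.2704, fail to reject H₀

Derivation:
df = n - 1 = 46
SE = s/√n = 18/√47 = 2.6256
t = (x̄ - μ₀)/SE = (83.71 - 83)/2.6256 = 0.2704
Critical value: t_{0.005,46} = ±2.687
p-value ≈ 0.7881
Decision: fail to reject H₀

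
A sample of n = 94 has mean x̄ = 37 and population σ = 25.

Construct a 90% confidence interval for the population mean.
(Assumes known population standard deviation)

Answer: (32.7582, 41.2418)

Derivation:
Confidence level: 90%, α = 0.1
z_0.05 = 1.645
SE = σ/√n = 25/√94 = 2.5786
Margin of error = 1.645 × 2.5786 = 4.2418
CI: x̄ ± margin = 37 ± 4.2418
CI: (32.7582, 41.2418)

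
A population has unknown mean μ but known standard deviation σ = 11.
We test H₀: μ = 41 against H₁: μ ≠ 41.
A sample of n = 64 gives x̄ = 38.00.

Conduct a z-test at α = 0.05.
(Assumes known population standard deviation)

Standard error: SE = σ/√n = 11/√64 = 1.3750
z-statistic: z = (x̄ - μ₀)/SE = (38.00 - 41)/1.3750 = -2.1818
Critical value: ±1.960
p-value = 0.0291
Decision: reject H₀

Answer: z = -2.1818, reject H₀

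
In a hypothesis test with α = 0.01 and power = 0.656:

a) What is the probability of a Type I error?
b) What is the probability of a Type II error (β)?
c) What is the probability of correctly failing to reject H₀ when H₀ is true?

a) Type I error probability = α = 0.01
b) Power = P(reject H₀ | H₁ true) = 1 - β = 0.656, so Type II error probability = β = 1 - Power = 0.344
c) P(fail to reject H₀ | H₀ true) = 1 - α = 0.99

Answer: a) 0.01, b) 0.344, c) 0.99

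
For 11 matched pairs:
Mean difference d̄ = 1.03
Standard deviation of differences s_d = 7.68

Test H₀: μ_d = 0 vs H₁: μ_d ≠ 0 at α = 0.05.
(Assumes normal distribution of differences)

Answer: t = 0.4448, fail to reject H₀

Derivation:
df = n - 1 = 10
SE = s_d/√n = 7.68/√11 = 2.3156
t = d̄/SE = 1.03/2.3156 = 0.4448
Critical value: t_{0.025,10} = ±2.228
p-value ≈ 0.6659
Decision: fail to reject H₀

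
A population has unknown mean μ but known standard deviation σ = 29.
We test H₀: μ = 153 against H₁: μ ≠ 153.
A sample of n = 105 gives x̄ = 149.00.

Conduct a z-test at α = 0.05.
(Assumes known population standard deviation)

Answer: z = -1.4134, fail to reject H₀

Derivation:
Standard error: SE = σ/√n = 29/√105 = 2.8301
z-statistic: z = (x̄ - μ₀)/SE = (149.00 - 153)/2.8301 = -1.4134
Critical value: ±1.960
p-value = 0.1575
Decision: fail to reject H₀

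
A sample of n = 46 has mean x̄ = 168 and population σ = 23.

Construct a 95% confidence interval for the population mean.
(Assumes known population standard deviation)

Confidence level: 95%, α = 0.05
z_0.025 = 1.960
SE = σ/√n = 23/√46 = 3.3912
Margin of error = 1.960 × 3.3912 = 6.6468
CI: x̄ ± margin = 168 ± 6.6468
CI: (161.3532, 174.6468)

Answer: (161.3532, 174.6468)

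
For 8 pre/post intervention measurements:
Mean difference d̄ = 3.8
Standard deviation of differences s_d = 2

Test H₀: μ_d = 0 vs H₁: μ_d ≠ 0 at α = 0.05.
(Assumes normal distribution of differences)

df = n - 1 = 7
SE = s_d/√n = 2/√8 = 0.7071
t = d̄/SE = 3.8/0.7071 = 5.3741
Critical value: t_{0.025,7} = ±2.365
p-value ≈ 0.0010
Decision: reject H₀

Answer: t = 5.3741, reject H₀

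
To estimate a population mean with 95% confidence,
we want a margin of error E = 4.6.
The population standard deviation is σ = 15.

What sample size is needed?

z_0.025 = 1.960
n = (z×σ/E)² = (1.960×15/4.6)²
n = 40.8488
Round up: n = 41

Answer: n = 41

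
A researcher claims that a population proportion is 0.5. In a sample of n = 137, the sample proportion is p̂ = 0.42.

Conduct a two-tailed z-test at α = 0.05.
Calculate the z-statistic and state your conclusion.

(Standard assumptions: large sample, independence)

Answer: z = -1.8727, fail to reject H₀

Derivation:
H₀: p = 0.5, H₁: p ≠ 0.5
Standard error: SE = √(p₀(1-p₀)/n) = √(0.5×0.5/137) = 0.042718
z-statistic: z = (p̂ - p₀)/SE = (0.42 - 0.5)/0.042718 = -1.8727
Critical value: z_0.025 = ±1.960
p-value = 0.0611
Decision: fail to reject H₀ at α = 0.05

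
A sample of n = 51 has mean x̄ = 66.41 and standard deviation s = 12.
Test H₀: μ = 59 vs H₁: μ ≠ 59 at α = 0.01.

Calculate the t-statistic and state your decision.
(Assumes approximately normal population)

df = n - 1 = 50
SE = s/√n = 12/√51 = 1.6803
t = (x̄ - μ₀)/SE = (66.41 - 59)/1.6803 = 4.4099
Critical value: t_{0.005,50} = ±2.678
p-value ≈ 0.0001
Decision: reject H₀

Answer: t = 4.4099, reject H₀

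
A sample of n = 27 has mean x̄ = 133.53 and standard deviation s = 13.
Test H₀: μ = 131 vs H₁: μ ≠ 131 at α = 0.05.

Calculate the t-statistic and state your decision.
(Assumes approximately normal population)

Answer: t = 1.0112, fail to reject H₀

Derivation:
df = n - 1 = 26
SE = s/√n = 13/√27 = 2.5019
t = (x̄ - μ₀)/SE = (133.53 - 131)/2.5019 = 1.0112
Critical value: t_{0.025,26} = ±2.056
p-value ≈ 0.3212
Decision: fail to reject H₀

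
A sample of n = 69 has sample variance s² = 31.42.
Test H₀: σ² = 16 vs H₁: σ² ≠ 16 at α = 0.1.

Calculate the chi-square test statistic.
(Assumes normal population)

df = n - 1 = 68
χ² = (n-1)s²/σ₀² = 68×31.42/16 = 133.5350
Critical values: χ²_{0.95,68} = 50.020, χ²_{0.05,68} = 88.250
Rejection region: χ² < 50.020 or χ² > 88.250
Decision: reject H₀

Answer: χ² = 133.5350, reject H₀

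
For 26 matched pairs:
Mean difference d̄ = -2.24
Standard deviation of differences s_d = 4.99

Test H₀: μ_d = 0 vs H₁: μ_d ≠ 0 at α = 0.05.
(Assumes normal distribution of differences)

Answer: t = -2.2890, reject H₀

Derivation:
df = n - 1 = 25
SE = s_d/√n = 4.99/√26 = 0.9786
t = d̄/SE = -2.24/0.9786 = -2.2890
Critical value: t_{0.025,25} = ±2.060
p-value ≈ 0.0308
Decision: reject H₀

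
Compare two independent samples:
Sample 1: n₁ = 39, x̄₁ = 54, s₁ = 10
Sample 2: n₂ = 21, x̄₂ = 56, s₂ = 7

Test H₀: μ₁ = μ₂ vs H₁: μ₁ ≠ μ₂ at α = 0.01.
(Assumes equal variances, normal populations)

Pooled variance: s²_p = [38×10² + 20×7²]/(58) = 82.4138
s_p = 9.0782
SE = s_p×√(1/n₁ + 1/n₂) = 9.0782×√(1/39 + 1/21) = 2.4572
t = (x̄₁ - x̄₂)/SE = (54 - 56)/2.4572 = -0.8139
df = 58, t-critical = ±2.663
Decision: fail to reject H₀

Answer: t = -0.8139, fail to reject H₀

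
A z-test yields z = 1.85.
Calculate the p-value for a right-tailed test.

For z = 1.85:
p = P(Z > 1.85) = 1 - Φ(1.85) = 0.0322

Answer: p-value ≈ 0.0322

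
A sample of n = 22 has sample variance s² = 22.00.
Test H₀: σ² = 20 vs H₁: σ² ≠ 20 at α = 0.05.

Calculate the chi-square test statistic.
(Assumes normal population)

Answer: χ² = 23.1000, fail to reject H₀

Derivation:
df = n - 1 = 21
χ² = (n-1)s²/σ₀² = 21×22.00/20 = 23.1000
Critical values: χ²_{0.975,21} = 10.283, χ²_{0.025,21} = 35.479
Rejection region: χ² < 10.283 or χ² > 35.479
Decision: fail to reject H₀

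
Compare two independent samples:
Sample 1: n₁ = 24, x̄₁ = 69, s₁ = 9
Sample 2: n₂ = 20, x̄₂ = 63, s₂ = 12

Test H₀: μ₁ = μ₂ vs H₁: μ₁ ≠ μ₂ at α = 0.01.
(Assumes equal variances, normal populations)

Answer: t = 1.8938, fail to reject H₀

Derivation:
Pooled variance: s²_p = [23×9² + 19×12²]/(42) = 109.5000
s_p = 10.4642
SE = s_p×√(1/n₁ + 1/n₂) = 10.4642×√(1/24 + 1/20) = 3.1682
t = (x̄₁ - x̄₂)/SE = (69 - 63)/3.1682 = 1.8938
df = 42, t-critical = ±2.698
Decision: fail to reject H₀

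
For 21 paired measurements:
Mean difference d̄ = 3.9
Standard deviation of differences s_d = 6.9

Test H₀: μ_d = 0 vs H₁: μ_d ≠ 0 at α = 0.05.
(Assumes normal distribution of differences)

Answer: t = 2.5902, reject H₀

Derivation:
df = n - 1 = 20
SE = s_d/√n = 6.9/√21 = 1.5057
t = d̄/SE = 3.9/1.5057 = 2.5902
Critical value: t_{0.025,20} = ±2.086
p-value ≈ 0.0175
Decision: reject H₀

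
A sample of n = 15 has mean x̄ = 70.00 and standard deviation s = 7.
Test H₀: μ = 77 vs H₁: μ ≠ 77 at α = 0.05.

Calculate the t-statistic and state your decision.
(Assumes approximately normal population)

Answer: t = -3.8730, reject H₀

Derivation:
df = n - 1 = 14
SE = s/√n = 7/√15 = 1.8074
t = (x̄ - μ₀)/SE = (70.00 - 77)/1.8074 = -3.8730
Critical value: t_{0.025,14} = ±2.145
p-value ≈ 0.0017
Decision: reject H₀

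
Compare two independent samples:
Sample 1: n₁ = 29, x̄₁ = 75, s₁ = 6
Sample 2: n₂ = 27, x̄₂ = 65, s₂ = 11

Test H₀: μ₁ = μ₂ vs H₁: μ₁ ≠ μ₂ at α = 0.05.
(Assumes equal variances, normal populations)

Answer: t = 4.2633, reject H₀

Derivation:
Pooled variance: s²_p = [28×6² + 26×11²]/(54) = 76.9259
s_p = 8.7707
SE = s_p×√(1/n₁ + 1/n₂) = 8.7707×√(1/29 + 1/27) = 2.3456
t = (x̄₁ - x̄₂)/SE = (75 - 65)/2.3456 = 4.2633
df = 54, t-critical = ±2.005
Decision: reject H₀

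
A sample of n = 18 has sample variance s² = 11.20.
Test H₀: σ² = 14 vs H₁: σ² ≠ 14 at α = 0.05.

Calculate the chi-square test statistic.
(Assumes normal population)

Answer: χ² = 13.6000, fail to reject H₀

Derivation:
df = n - 1 = 17
χ² = (n-1)s²/σ₀² = 17×11.20/14 = 13.6000
Critical values: χ²_{0.975,17} = 7.564, χ²_{0.025,17} = 30.191
Rejection region: χ² < 7.564 or χ² > 30.191
Decision: fail to reject H₀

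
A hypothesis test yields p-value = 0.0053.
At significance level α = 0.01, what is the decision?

Compare p-value to α:
0.0053 < 0.01
Decision: reject H₀

Answer: reject H₀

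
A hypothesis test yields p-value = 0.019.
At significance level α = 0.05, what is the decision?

Compare p-value to α:
0.019 < 0.05
Decision: reject H₀

Answer: reject H₀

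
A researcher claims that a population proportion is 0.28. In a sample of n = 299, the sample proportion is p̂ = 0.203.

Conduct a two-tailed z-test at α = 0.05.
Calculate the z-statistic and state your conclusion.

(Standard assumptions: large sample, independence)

Answer: z = -2.9654, reject H₀

Derivation:
H₀: p = 0.28, H₁: p ≠ 0.28
Standard error: SE = √(p₀(1-p₀)/n) = √(0.28×0.72/299) = 0.025966
z-statistic: z = (p̂ - p₀)/SE = (0.203 - 0.28)/0.025966 = -2.9654
Critical value: z_0.025 = ±1.960
p-value = 0.0030
Decision: reject H₀ at α = 0.05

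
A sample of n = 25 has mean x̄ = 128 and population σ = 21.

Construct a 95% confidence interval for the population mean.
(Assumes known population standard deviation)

Answer: (119.7680, 136.2320)

Derivation:
Confidence level: 95%, α = 0.05
z_0.025 = 1.960
SE = σ/√n = 21/√25 = 4.2000
Margin of error = 1.960 × 4.2000 = 8.2320
CI: x̄ ± margin = 128 ± 8.2320
CI: (119.7680, 136.2320)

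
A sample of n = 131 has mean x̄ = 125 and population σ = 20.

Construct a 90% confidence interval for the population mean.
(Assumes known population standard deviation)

Confidence level: 90%, α = 0.1
z_0.05 = 1.645
SE = σ/√n = 20/√131 = 1.7474
Margin of error = 1.645 × 1.7474 = 2.8745
CI: x̄ ± margin = 125 ± 2.8745
CI: (122.1255, 127.8745)

Answer: (122.1255, 127.8745)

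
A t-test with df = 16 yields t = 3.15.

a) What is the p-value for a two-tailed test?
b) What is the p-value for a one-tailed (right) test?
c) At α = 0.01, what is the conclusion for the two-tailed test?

Answer: a) 0.0062, b) 0.0031, c) reject H₀

Derivation:
Using t-distribution with df = 16:
a) Two-tailed: p = 2×P(T > 3.15) = 0.0062
b) One-tailed: p = P(T > 3.15) = 0.0031
c) 0.0062 < 0.01, reject H₀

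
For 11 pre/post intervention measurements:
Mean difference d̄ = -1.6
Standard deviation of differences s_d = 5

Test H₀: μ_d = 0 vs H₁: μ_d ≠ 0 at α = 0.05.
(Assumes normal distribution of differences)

df = n - 1 = 10
SE = s_d/√n = 5/√11 = 1.5076
t = d̄/SE = -1.6/1.5076 = -1.0613
Critical value: t_{0.025,10} = ±2.228
p-value ≈ 0.3135
Decision: fail to reject H₀

Answer: t = -1.0613, fail to reject H₀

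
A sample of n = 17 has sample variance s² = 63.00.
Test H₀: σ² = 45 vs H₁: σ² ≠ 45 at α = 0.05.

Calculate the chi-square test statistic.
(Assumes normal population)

df = n - 1 = 16
χ² = (n-1)s²/σ₀² = 16×63.00/45 = 22.4000
Critical values: χ²_{0.975,16} = 6.908, χ²_{0.025,16} = 28.845
Rejection region: χ² < 6.908 or χ² > 28.845
Decision: fail to reject H₀

Answer: χ² = 22.4000, fail to reject H₀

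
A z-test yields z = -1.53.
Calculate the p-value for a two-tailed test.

For z = -1.53:
p = 2×P(Z > |-1.53|) = 2×(1 - Φ(1.53)) = 0.1260

Answer: p-value ≈ 0.1260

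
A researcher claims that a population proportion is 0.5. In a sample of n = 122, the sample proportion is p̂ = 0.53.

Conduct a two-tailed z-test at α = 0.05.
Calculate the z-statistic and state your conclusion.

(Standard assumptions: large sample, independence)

Answer: z = 0.6627, fail to reject H₀

Derivation:
H₀: p = 0.5, H₁: p ≠ 0.5
Standard error: SE = √(p₀(1-p₀)/n) = √(0.5×0.5/122) = 0.045268
z-statistic: z = (p̂ - p₀)/SE = (0.53 - 0.5)/0.045268 = 0.6627
Critical value: z_0.025 = ±1.960
p-value = 0.5075
Decision: fail to reject H₀ at α = 0.05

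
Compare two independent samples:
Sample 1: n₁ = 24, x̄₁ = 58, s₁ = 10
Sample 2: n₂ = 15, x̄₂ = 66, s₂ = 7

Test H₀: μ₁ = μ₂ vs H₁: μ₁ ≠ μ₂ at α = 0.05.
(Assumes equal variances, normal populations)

Answer: t = -2.7056, reject H₀

Derivation:
Pooled variance: s²_p = [23×10² + 14×7²]/(37) = 80.7027
s_p = 8.9835
SE = s_p×√(1/n₁ + 1/n₂) = 8.9835×√(1/24 + 1/15) = 2.9568
t = (x̄₁ - x̄₂)/SE = (58 - 66)/2.9568 = -2.7056
df = 37, t-critical = ±2.026
Decision: reject H₀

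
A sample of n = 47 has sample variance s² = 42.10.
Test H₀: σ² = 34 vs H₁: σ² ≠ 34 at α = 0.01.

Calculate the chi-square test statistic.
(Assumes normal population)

df = n - 1 = 46
χ² = (n-1)s²/σ₀² = 46×42.10/34 = 56.9588
Critical values: χ²_{0.995,46} = 25.041, χ²_{0.005,46} = 74.437
Rejection region: χ² < 25.041 or χ² > 74.437
Decision: fail to reject H₀

Answer: χ² = 56.9588, fail to reject H₀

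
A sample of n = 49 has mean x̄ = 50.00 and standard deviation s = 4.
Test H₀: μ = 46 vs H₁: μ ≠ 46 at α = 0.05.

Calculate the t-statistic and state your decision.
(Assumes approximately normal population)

Answer: t = 7.0004, reject H₀

Derivation:
df = n - 1 = 48
SE = s/√n = 4/√49 = 0.5714
t = (x̄ - μ₀)/SE = (50.00 - 46)/0.5714 = 7.0004
Critical value: t_{0.025,48} = ±2.011
p-value < 0.0001
Decision: reject H₀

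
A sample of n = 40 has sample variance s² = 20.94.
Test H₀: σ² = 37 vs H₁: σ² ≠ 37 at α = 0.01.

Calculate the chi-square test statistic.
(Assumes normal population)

df = n - 1 = 39
χ² = (n-1)s²/σ₀² = 39×20.94/37 = 22.0719
Critical values: χ²_{0.995,39} = 19.996, χ²_{0.005,39} = 65.476
Rejection region: χ² < 19.996 or χ² > 65.476
Decision: fail to reject H₀

Answer: χ² = 22.0719, fail to reject H₀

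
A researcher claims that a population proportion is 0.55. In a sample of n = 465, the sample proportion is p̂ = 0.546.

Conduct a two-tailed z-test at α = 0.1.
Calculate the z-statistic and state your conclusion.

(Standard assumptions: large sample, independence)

H₀: p = 0.55, H₁: p ≠ 0.55
Standard error: SE = √(p₀(1-p₀)/n) = √(0.55×0.45/465) = 0.023071
z-statistic: z = (p̂ - p₀)/SE = (0.546 - 0.55)/0.023071 = -0.1734
Critical value: z_0.05 = ±1.645
p-value = 0.8623
Decision: fail to reject H₀ at α = 0.1

Answer: z = -0.1734, fail to reject H₀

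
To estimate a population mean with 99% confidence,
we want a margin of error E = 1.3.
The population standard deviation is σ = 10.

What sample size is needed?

z_0.005 = 2.576
n = (z×σ/E)² = (2.576×10/1.3)²
n = 392.6495
Round up: n = 393

Answer: n = 393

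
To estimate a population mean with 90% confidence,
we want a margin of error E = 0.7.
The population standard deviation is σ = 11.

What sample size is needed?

z_0.05 = 1.645
n = (z×σ/E)² = (1.645×11/0.7)²
n = 668.2225
Round up: n = 669

Answer: n = 669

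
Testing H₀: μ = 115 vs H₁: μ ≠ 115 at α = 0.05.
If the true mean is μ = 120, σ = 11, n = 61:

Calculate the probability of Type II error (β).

SE = σ/√n = 11/√61 = 1.4084
Critical values: μ₀ ± z_0.025×SE = 115 ± 1.960×1.4084
Acceptance region: (112.2395, 117.7605)
Under H₁ (μ = 120): z_high = (117.7605 - 120)/1.4084 = -1.5901, z_low = (112.2395 - 120)/1.4084 = -5.5102
β = P(not reject | H₁) = Φ(-1.5901) - Φ(-5.5102) ≈ 0.0559

Answer: β ≈ 0.0559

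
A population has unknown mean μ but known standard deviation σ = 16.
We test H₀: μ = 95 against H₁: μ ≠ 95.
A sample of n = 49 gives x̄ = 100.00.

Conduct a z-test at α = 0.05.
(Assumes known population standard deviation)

Standard error: SE = σ/√n = 16/√49 = 2.2857
z-statistic: z = (x̄ - μ₀)/SE = (100.00 - 95)/2.2857 = 2.1875
Critical value: ±1.960
p-value = 0.0287
Decision: reject H₀

Answer: z = 2.1875, reject H₀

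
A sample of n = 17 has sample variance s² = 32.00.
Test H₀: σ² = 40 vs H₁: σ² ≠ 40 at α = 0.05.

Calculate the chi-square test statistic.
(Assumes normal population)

Answer: χ² = 12.8000, fail to reject H₀

Derivation:
df = n - 1 = 16
χ² = (n-1)s²/σ₀² = 16×32.00/40 = 12.8000
Critical values: χ²_{0.975,16} = 6.908, χ²_{0.025,16} = 28.845
Rejection region: χ² < 6.908 or χ² > 28.845
Decision: fail to reject H₀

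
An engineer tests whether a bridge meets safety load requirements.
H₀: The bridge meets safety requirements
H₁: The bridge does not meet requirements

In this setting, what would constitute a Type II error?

A Type I error (probability α) occurs when we reject a true H₀.
A Type II error (probability β) occurs when we fail to reject a false H₀.

Answer: Declaring an unsafe bridge to be safe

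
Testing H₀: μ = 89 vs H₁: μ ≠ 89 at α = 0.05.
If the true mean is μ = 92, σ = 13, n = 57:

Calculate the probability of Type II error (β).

SE = σ/√n = 13/√57 = 1.7219
Critical values: μ₀ ± z_0.025×SE = 89 ± 1.960×1.7219
Acceptance region: (85.6251, 92.3749)
Under H₁ (μ = 92): z_high = (92.3749 - 92)/1.7219 = 0.2177, z_low = (85.6251 - 92)/1.7219 = -3.7022
β = P(not reject | H₁) = Φ(0.2177) - Φ(-3.7022) ≈ 0.5861

Answer: β ≈ 0.5861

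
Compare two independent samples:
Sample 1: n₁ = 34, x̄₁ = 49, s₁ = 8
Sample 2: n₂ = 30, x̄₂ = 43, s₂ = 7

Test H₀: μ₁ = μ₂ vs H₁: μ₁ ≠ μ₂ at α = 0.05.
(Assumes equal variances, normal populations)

Pooled variance: s²_p = [33×8² + 29×7²]/(62) = 56.9839
s_p = 7.5488
SE = s_p×√(1/n₁ + 1/n₂) = 7.5488×√(1/34 + 1/30) = 1.8909
t = (x̄₁ - x̄₂)/SE = (49 - 43)/1.8909 = 3.1731
df = 62, t-critical = ±1.999
Decision: reject H₀

Answer: t = 3.1731, reject H₀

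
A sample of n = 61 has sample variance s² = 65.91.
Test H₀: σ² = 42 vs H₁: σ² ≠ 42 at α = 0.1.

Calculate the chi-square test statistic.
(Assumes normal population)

Answer: χ² = 94.1571, reject H₀

Derivation:
df = n - 1 = 60
χ² = (n-1)s²/σ₀² = 60×65.91/42 = 94.1571
Critical values: χ²_{0.95,60} = 43.188, χ²_{0.05,60} = 79.082
Rejection region: χ² < 43.188 or χ² > 79.082
Decision: reject H₀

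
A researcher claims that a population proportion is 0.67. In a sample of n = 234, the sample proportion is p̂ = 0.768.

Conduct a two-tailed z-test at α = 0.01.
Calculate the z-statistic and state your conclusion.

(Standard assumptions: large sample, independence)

Answer: z = 3.1881, reject H₀

Derivation:
H₀: p = 0.67, H₁: p ≠ 0.67
Standard error: SE = √(p₀(1-p₀)/n) = √(0.67×0.33/234) = 0.030739
z-statistic: z = (p̂ - p₀)/SE = (0.768 - 0.67)/0.030739 = 3.1881
Critical value: z_0.005 = ±2.576
p-value = 0.0014
Decision: reject H₀ at α = 0.01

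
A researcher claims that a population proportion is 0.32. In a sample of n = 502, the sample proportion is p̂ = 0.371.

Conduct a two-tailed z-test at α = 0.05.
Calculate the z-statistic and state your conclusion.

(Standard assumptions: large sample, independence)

H₀: p = 0.32, H₁: p ≠ 0.32
Standard error: SE = √(p₀(1-p₀)/n) = √(0.32×0.68/502) = 0.020820
z-statistic: z = (p̂ - p₀)/SE = (0.371 - 0.32)/0.020820 = 2.4496
Critical value: z_0.025 = ±1.960
p-value = 0.0143
Decision: reject H₀ at α = 0.05

Answer: z = 2.4496, reject H₀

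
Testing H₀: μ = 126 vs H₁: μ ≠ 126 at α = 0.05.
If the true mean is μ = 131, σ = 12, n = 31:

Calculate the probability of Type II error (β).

Answer: β ≈ 0.3595

Derivation:
SE = σ/√n = 12/√31 = 2.1553
Critical values: μ₀ ± z_0.025×SE = 126 ± 1.960×2.1553
Acceptance region: (121.7756, 130.2244)
Under H₁ (μ = 131): z_high = (130.2244 - 131)/2.1553 = -0.3599, z_low = (121.7756 - 131)/2.1553 = -4.2799
β = P(not reject | H₁) = Φ(-0.3599) - Φ(-4.2799) ≈ 0.3595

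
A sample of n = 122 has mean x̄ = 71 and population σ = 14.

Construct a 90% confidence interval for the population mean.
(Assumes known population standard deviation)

Confidence level: 90%, α = 0.1
z_0.05 = 1.645
SE = σ/√n = 14/√122 = 1.2675
Margin of error = 1.645 × 1.2675 = 2.0850
CI: x̄ ± margin = 71 ± 2.0850
CI: (68.9150, 73.0850)

Answer: (68.9150, 73.0850)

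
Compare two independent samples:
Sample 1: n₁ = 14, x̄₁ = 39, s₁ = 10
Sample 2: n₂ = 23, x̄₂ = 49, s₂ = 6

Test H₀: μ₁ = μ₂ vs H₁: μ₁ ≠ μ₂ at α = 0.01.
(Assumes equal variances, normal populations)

Answer: t = -3.8158, reject H₀

Derivation:
Pooled variance: s²_p = [13×10² + 22×6²]/(35) = 59.7714
s_p = 7.7312
SE = s_p×√(1/n₁ + 1/n₂) = 7.7312×√(1/14 + 1/23) = 2.6207
t = (x̄₁ - x̄₂)/SE = (39 - 49)/2.6207 = -3.8158
df = 35, t-critical = ±2.724
Decision: reject H₀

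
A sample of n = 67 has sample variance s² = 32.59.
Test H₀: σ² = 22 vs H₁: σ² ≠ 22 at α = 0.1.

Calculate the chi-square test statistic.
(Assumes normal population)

Answer: χ² = 97.7700, reject H₀

Derivation:
df = n - 1 = 66
χ² = (n-1)s²/σ₀² = 66×32.59/22 = 97.7700
Critical values: χ²_{0.95,66} = 48.305, χ²_{0.05,66} = 85.965
Rejection region: χ² < 48.305 or χ² > 85.965
Decision: reject H₀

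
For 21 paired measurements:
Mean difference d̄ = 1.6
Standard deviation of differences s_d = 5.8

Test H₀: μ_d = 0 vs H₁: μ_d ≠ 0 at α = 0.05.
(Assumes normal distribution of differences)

Answer: t = 1.2641, fail to reject H₀

Derivation:
df = n - 1 = 20
SE = s_d/√n = 5.8/√21 = 1.2657
t = d̄/SE = 1.6/1.2657 = 1.2641
Critical value: t_{0.025,20} = ±2.086
p-value ≈ 0.2207
Decision: fail to reject H₀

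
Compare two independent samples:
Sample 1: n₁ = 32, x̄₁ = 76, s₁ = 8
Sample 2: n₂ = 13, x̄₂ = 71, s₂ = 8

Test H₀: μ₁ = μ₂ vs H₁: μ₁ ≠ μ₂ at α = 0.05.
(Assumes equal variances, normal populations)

Pooled variance: s²_p = [31×8² + 12×8²]/(43) = 64.0000
s_p = 8.0000
SE = s_p×√(1/n₁ + 1/n₂) = 8.0000×√(1/32 + 1/13) = 2.6312
t = (x̄₁ - x̄₂)/SE = (76 - 71)/2.6312 = 1.9003
df = 43, t-critical = ±2.017
Decision: fail to reject H₀

Answer: t = 1.9003, fail to reject H₀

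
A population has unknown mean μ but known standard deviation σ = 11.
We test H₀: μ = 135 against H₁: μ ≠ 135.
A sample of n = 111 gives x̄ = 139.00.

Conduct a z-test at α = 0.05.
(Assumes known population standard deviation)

Answer: z = 3.8311, reject H₀

Derivation:
Standard error: SE = σ/√n = 11/√111 = 1.0441
z-statistic: z = (x̄ - μ₀)/SE = (139.00 - 135)/1.0441 = 3.8311
Critical value: ±1.960
p-value = 0.0001
Decision: reject H₀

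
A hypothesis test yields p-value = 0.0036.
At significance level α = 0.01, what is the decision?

Compare p-value to α:
0.0036 < 0.01
Decision: reject H₀

Answer: reject H₀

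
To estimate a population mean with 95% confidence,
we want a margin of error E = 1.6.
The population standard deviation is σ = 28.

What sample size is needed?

Answer: n = 1177

Derivation:
z_0.025 = 1.960
n = (z×σ/E)² = (1.960×28/1.6)²
n = 1176.4900
Round up: n = 1177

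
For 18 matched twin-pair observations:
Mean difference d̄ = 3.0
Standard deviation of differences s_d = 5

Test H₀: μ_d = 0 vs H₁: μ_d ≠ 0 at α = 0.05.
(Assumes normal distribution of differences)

df = n - 1 = 17
SE = s_d/√n = 5/√18 = 1.1785
t = d̄/SE = 3.0/1.1785 = 2.5456
Critical value: t_{0.025,17} = ±2.110
p-value ≈ 0.0209
Decision: reject H₀

Answer: t = 2.5456, reject H₀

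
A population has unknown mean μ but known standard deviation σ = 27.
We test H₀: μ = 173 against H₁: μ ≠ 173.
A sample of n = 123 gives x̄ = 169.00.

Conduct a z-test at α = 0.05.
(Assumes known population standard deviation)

Standard error: SE = σ/√n = 27/√123 = 2.4345
z-statistic: z = (x̄ - μ₀)/SE = (169.00 - 173)/2.4345 = -1.6430
Critical value: ±1.960
p-value = 0.1004
Decision: fail to reject H₀

Answer: z = -1.6430, fail to reject H₀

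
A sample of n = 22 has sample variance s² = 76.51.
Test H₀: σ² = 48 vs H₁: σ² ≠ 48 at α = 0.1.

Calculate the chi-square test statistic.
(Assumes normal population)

df = n - 1 = 21
χ² = (n-1)s²/σ₀² = 21×76.51/48 = 33.4731
Critical values: χ²_{0.95,21} = 11.591, χ²_{0.05,21} = 32.671
Rejection region: χ² < 11.591 or χ² > 32.671
Decision: reject H₀

Answer: χ² = 33.4731, reject H₀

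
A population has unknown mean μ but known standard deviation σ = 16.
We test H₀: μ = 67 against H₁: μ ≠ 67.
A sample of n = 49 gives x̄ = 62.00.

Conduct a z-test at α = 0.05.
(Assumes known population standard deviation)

Standard error: SE = σ/√n = 16/√49 = 2.2857
z-statistic: z = (x̄ - μ₀)/SE = (62.00 - 67)/2.2857 = -2.1875
Critical value: ±1.960
p-value = 0.0287
Decision: reject H₀

Answer: z = -2.1875, reject H₀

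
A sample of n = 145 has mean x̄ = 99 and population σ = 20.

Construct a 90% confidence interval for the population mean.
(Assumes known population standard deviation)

Answer: (96.2678, 101.7322)

Derivation:
Confidence level: 90%, α = 0.1
z_0.05 = 1.645
SE = σ/√n = 20/√145 = 1.6609
Margin of error = 1.645 × 1.6609 = 2.7322
CI: x̄ ± margin = 99 ± 2.7322
CI: (96.2678, 101.7322)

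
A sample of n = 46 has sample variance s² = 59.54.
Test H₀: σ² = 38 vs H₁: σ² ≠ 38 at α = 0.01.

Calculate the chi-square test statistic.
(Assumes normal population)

Answer: χ² = 70.5079, fail to reject H₀

Derivation:
df = n - 1 = 45
χ² = (n-1)s²/σ₀² = 45×59.54/38 = 70.5079
Critical values: χ²_{0.995,45} = 24.311, χ²_{0.005,45} = 73.166
Rejection region: χ² < 24.311 or χ² > 73.166
Decision: fail to reject H₀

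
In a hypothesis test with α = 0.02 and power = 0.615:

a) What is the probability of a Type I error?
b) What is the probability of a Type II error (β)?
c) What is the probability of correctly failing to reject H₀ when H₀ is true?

Answer: a) 0.02, b) 0.385, c) 0.98

Derivation:
a) Type I error probability = α = 0.02
b) Power = P(reject H₀ | H₁ true) = 1 - β = 0.615, so Type II error probability = β = 1 - Power = 0.385
c) P(fail to reject H₀ | H₀ true) = 1 - α = 0.98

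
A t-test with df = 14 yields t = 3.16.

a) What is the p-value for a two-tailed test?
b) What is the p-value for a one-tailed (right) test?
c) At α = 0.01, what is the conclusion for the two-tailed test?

Answer: a) 0.0070, b) 0.0035, c) reject H₀

Derivation:
Using t-distribution with df = 14:
a) Two-tailed: p = 2×P(T > 3.16) = 0.0070
b) One-tailed: p = P(T > 3.16) = 0.0035
c) 0.0070 < 0.01, reject H₀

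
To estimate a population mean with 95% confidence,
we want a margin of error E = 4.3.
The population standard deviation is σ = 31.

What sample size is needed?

z_0.025 = 1.960
n = (z×σ/E)² = (1.960×31/4.3)²
n = 199.6635
Round up: n = 200

Answer: n = 200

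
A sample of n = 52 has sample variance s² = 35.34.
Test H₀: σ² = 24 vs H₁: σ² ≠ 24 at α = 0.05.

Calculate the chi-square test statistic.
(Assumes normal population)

df = n - 1 = 51
χ² = (n-1)s²/σ₀² = 51×35.34/24 = 75.0975
Critical values: χ²_{0.975,51} = 33.162, χ²_{0.025,51} = 72.616
Rejection region: χ² < 33.162 or χ² > 72.616
Decision: reject H₀

Answer: χ² = 75.0975, reject H₀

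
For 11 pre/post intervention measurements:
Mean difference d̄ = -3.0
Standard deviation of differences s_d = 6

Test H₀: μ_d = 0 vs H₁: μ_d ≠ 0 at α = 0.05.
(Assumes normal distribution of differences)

df = n - 1 = 10
SE = s_d/√n = 6/√11 = 1.8091
t = d̄/SE = -3.0/1.8091 = -1.6583
Critical value: t_{0.025,10} = ±2.228
p-value ≈ 0.1282
Decision: fail to reject H₀

Answer: t = -1.6583, fail to reject H₀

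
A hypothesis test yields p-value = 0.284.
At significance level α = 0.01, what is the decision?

Answer: fail to reject H₀

Derivation:
Compare p-value to α:
0.284 ≥ 0.01
Decision: fail to reject H₀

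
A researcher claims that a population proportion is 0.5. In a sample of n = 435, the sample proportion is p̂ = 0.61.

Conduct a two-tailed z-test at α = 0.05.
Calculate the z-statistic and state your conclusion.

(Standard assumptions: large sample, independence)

Answer: z = 4.5885, reject H₀

Derivation:
H₀: p = 0.5, H₁: p ≠ 0.5
Standard error: SE = √(p₀(1-p₀)/n) = √(0.5×0.5/435) = 0.023973
z-statistic: z = (p̂ - p₀)/SE = (0.61 - 0.5)/0.023973 = 4.5885
Critical value: z_0.025 = ±1.960
p-value < 0.0001
Decision: reject H₀ at α = 0.05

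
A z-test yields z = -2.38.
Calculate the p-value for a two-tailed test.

For z = -2.38:
p = 2×P(Z > |-2.38|) = 2×(1 - Φ(2.38)) = 0.0173

Answer: p-value ≈ 0.0173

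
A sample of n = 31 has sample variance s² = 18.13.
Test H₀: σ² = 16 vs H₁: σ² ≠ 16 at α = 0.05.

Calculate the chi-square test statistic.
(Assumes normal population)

df = n - 1 = 30
χ² = (n-1)s²/σ₀² = 30×18.13/16 = 33.9937
Critical values: χ²_{0.975,30} = 16.791, χ²_{0.025,30} = 46.979
Rejection region: χ² < 16.791 or χ² > 46.979
Decision: fail to reject H₀

Answer: χ² = 33.9937, fail to reject H₀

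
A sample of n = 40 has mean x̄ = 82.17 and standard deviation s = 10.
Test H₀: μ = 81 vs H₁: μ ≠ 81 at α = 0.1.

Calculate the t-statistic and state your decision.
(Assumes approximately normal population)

df = n - 1 = 39
SE = s/√n = 10/√40 = 1.5811
t = (x̄ - μ₀)/SE = (82.17 - 81)/1.5811 = 0.7400
Critical value: t_{0.05,39} = ±1.685
p-value ≈ 0.4637
Decision: fail to reject H₀

Answer: t = 0.7400, fail to reject H₀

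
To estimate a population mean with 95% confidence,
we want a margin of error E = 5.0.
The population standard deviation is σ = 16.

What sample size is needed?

z_0.025 = 1.960
n = (z×σ/E)² = (1.960×16/5.0)²
n = 39.3380
Round up: n = 40

Answer: n = 40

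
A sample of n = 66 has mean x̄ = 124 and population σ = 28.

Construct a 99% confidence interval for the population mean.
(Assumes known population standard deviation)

Confidence level: 99%, α = 0.01
z_0.005 = 2.576
SE = σ/√n = 28/√66 = 3.4466
Margin of error = 2.576 × 3.4466 = 8.8784
CI: x̄ ± margin = 124 ± 8.8784
CI: (115.1216, 132.8784)

Answer: (115.1216, 132.8784)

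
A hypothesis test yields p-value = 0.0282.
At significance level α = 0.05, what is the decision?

Answer: reject H₀

Derivation:
Compare p-value to α:
0.0282 < 0.05
Decision: reject H₀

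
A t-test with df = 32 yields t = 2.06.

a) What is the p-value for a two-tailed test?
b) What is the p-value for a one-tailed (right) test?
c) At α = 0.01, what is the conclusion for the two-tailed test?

Answer: a) 0.0476, b) 0.0238, c) fail to reject H₀

Derivation:
Using t-distribution with df = 32:
a) Two-tailed: p = 2×P(T > 2.06) = 0.0476
b) One-tailed: p = P(T > 2.06) = 0.0238
c) 0.0476 ≥ 0.01, fail to reject H₀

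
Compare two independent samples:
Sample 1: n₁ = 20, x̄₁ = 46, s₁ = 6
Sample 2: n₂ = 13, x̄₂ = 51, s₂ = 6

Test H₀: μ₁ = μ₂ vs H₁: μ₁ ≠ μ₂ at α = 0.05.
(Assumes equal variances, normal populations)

Pooled variance: s²_p = [19×6² + 12×6²]/(31) = 36.0000
s_p = 6.0000
SE = s_p×√(1/n₁ + 1/n₂) = 6.0000×√(1/20 + 1/13) = 2.1376
t = (x̄₁ - x̄₂)/SE = (46 - 51)/2.1376 = -2.3391
df = 31, t-critical = ±2.040
Decision: reject H₀

Answer: t = -2.3391, reject H₀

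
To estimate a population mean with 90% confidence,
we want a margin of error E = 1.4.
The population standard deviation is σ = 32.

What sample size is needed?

z_0.05 = 1.645
n = (z×σ/E)² = (1.645×32/1.4)²
n = 1413.7600
Round up: n = 1414

Answer: n = 1414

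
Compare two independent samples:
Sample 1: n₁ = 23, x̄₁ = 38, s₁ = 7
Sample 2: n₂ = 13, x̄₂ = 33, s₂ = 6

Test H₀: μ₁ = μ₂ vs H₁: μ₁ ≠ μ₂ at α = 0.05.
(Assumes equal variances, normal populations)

Pooled variance: s²_p = [22×7² + 12×6²]/(34) = 44.4118
s_p = 6.6642
SE = s_p×√(1/n₁ + 1/n₂) = 6.6642×√(1/23 + 1/13) = 2.3124
t = (x̄₁ - x̄₂)/SE = (38 - 33)/2.3124 = 2.1623
df = 34, t-critical = ±2.032
Decision: reject H₀

Answer: t = 2.1623, reject H₀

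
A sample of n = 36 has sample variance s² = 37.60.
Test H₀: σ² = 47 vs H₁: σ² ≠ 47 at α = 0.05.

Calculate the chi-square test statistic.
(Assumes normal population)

df = n - 1 = 35
χ² = (n-1)s²/σ₀² = 35×37.60/47 = 28.0000
Critical values: χ²_{0.975,35} = 20.569, χ²_{0.025,35} = 53.203
Rejection region: χ² < 20.569 or χ² > 53.203
Decision: fail to reject H₀

Answer: χ² = 28.0000, fail to reject H₀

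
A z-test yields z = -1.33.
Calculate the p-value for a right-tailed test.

For z = -1.33:
p = P(Z > -1.33) = 1 - Φ(-1.33) = 0.9082

Answer: p-value ≈ 0.9082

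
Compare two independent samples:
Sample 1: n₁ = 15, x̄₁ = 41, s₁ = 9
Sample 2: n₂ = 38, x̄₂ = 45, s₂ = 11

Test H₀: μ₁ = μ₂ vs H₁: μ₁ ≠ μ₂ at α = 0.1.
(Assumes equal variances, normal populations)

Pooled variance: s²_p = [14×9² + 37×11²]/(51) = 110.0196
s_p = 10.4890
SE = s_p×√(1/n₁ + 1/n₂) = 10.4890×√(1/15 + 1/38) = 3.1984
t = (x̄₁ - x̄₂)/SE = (41 - 45)/3.1984 = -1.2506
df = 51, t-critical = ±1.675
Decision: fail to reject H₀

Answer: t = -1.2506, fail to reject H₀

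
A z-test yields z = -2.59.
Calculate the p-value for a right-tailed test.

For z = -2.59:
p = P(Z > -2.59) = 1 - Φ(-2.59) = 0.9952

Answer: p-value ≈ 0.9952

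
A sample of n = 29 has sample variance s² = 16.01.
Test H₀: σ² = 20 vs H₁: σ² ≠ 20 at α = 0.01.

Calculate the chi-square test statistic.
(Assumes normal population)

Answer: χ² = 22.4140, fail to reject H₀

Derivation:
df = n - 1 = 28
χ² = (n-1)s²/σ₀² = 28×16.01/20 = 22.4140
Critical values: χ²_{0.995,28} = 12.461, χ²_{0.005,28} = 50.993
Rejection region: χ² < 12.461 or χ² > 50.993
Decision: fail to reject H₀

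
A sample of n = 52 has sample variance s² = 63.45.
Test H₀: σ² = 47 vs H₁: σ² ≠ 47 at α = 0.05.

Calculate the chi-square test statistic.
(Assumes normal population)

Answer: χ² = 68.8500, fail to reject H₀

Derivation:
df = n - 1 = 51
χ² = (n-1)s²/σ₀² = 51×63.45/47 = 68.8500
Critical values: χ²_{0.975,51} = 33.162, χ²_{0.025,51} = 72.616
Rejection region: χ² < 33.162 or χ² > 72.616
Decision: fail to reject H₀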